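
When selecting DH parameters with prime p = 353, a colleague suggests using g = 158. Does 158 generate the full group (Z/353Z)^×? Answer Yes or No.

Yes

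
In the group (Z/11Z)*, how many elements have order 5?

4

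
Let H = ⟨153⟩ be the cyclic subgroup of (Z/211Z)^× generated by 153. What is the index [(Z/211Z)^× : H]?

15

ord(153) | φ(211) = 211 − 1 = 210 = 2 · 3 · 5 · 7.
Divisors of 210: 1, 2, 3, 5, 6, 7, 10, 14, 15, 21, 30, 35, 42, 70, 105, 210.
Check 153^d mod 211 for each divisor in increasing order:
153^1 ≡ 153 (mod 211)
153^2 ≡ 199 (mod 211)
153^3 ≡ 63 (mod 211)
153^5 ≡ 88 (mod 211)
153^6 ≡ 171 (mod 211)
153^7 ≡ 210 (mod 211)
153^10 ≡ 148 (mod 211)
153^14 ≡ 1 (mod 211) ✓
So ord_211(153) = 14, hence |⟨153⟩| = 14.
Index = |(Z/211Z)^×| / |⟨153⟩| = 210 / 14 = 15.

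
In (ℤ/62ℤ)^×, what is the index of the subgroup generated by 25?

10

By Lagrange's theorem, ord_62(25) divides φ(62) = φ(2)·φ(31) = 1·30 = 30 = 2 · 3 · 5.
Divisors of 30: 1, 2, 3, 5, 6, 10, 15, 30.
Check 25^d mod 62 for each divisor in increasing order:
25^1 ≡ 25 (mod 62)
25^2 ≡ 5 (mod 62)
25^3 ≡ 1 (mod 62) ✓
So ord_62(25) = 3, hence |⟨25⟩| = 3.
The index is φ(62) / ord(25) = 30 / 3 = 10.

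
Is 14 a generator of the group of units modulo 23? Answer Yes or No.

φ(23) = 23 − 1 = 22 = 2 · 11.
14 is a primitive root mod 23 iff 14^(φ(23)/q) ≢ 1 for every prime q | φ(23), i.e. q ∈ {2, 11}.
14^11 ≡ 22 (mod 23)  [q = 2: ≢ 1 ✓]
14^2 ≡ 12 (mod 23)  [q = 11: ≢ 1 ✓]
None equal 1, so ord_23(14) = 22: 14 is a primitive root.

Yes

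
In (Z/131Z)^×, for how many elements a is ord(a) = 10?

φ(131) = 131 − 1 = 130 = 2 · 5 · 13.
Since (Z/131Z)^× is cyclic of order 130, the number of elements of order d is φ(d) when d | 130 and 0 otherwise.
10 = 2 · 5 divides 130, and φ(10) = 4.

4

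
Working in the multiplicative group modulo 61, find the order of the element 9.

5

By Lagrange's theorem, ord_61(9) divides φ(61) = 61 − 1 = 60 = 2^2 · 3 · 5.
Divisors of 60: 1, 2, 3, 4, 5, 6, 10, 12, 15, 20, 30, 60.
Evaluate successive powers at the divisors of 60:
9^1 ≡ 9 (mod 61)
9^2 ≡ 20 (mod 61)
9^3 ≡ 58 (mod 61)
9^4 ≡ 34 (mod 61)
9^5 ≡ 1 (mod 61) ✓
The smallest such exponent is 5, so the order of 9 is 5.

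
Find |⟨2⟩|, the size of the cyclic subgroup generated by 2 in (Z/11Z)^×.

ord(2) | φ(11) = 11 − 1 = 10 = 2 · 5.
Divisors of 10: 1, 2, 5, 10.
Check 2^d mod 11 for each divisor in increasing order:
2^1 ≡ 2 (mod 11)
2^2 ≡ 4 (mod 11)
2^5 ≡ 10 (mod 11)
2^10 ≡ 1 (mod 11) ✓
So ord_11(2) = 10.

10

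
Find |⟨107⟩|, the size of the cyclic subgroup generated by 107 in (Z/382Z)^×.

The order of 107 must divide φ(382) = φ(2)·φ(191) = 1·190 = 190 = 2 · 5 · 19.
Divisors of 190: 1, 2, 5, 10, 19, 38, 95, 190.
Check 107^d mod 382 for each divisor in increasing order:
107^1 ≡ 107
107^2 ≡ 371
107^5 ≡ 341
107^10 ≡ 153
107^19 ≡ 1
So ord_382(107) = 19.

19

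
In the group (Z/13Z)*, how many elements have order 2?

φ(13) = 13 − 1 = 12 = 2^2 · 3.
(Z/13Z)^× is cyclic (|G| = 12); a cyclic group of order m has exactly φ(d) elements of each order d | m, and none otherwise.
2 | 12, and φ(2) = 2 − 1 = 1.

1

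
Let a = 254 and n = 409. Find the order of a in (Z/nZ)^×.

Since 254 ∈ (Z/409Z)^×, its order divides φ(409) = 409 − 1 = 408 = 2^3 · 3 · 17.
Divisors of 408: 1, 2, 3, 4, 6, 8, 12, 17, 24, 34, 51, 68, 102, 136, 204, 408.
Evaluate successive powers at the divisors of 408:
254^1 ≡ 254 (mod 409)
254^2 ≡ 303 (mod 409)
254^3 ≡ 70 (mod 409)
254^4 ≡ 193 (mod 409)
254^6 ≡ 401 (mod 409)
254^8 ≡ 30 (mod 409)
254^12 ≡ 64 (mod 409)
254^17 ≡ 378 (mod 409)
254^24 ≡ 6 (mod 409)
254^34 ≡ 143 (mod 409)
254^51 ≡ 66 (mod 409)
254^68 ≡ 408 (mod 409)
254^102 ≡ 266 (mod 409)
254^136 ≡ 1 (mod 409) ✓
So ord_409(254) = 136.

136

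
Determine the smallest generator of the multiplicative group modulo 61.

2

φ(61) = 61 − 1 = 60 = 2^2 · 3 · 5.
Test candidates g = 2, 3, … against the prime factors q ∈ {2, 3, 5} of φ(61): g is a generator iff g^(60/q) ≢ 1 for every such q.
g = 2: 2^30 ≡ 60; 2^20 ≡ 47; 2^12 ≡ 9 — none is 1, so 2 is a primitive root.
Hence the least primitive root of 61 is 2.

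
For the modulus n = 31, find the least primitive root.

3

φ(31) = 31 − 1 = 30 = 2 · 3 · 5.
Test candidates g = 2, 3, … against the prime factors q ∈ {2, 3, 5} of φ(31): g is a generator iff g^(30/q) ≢ 1 for every such q.
g = 2: 2^15 ≡ 1 — hits 1, so not a primitive root.
g = 3: 3^15 ≡ 30; 3^10 ≡ 25; 3^6 ≡ 16 — none is 1, so 3 is a primitive root.
Hence the least primitive root of 31 is 3.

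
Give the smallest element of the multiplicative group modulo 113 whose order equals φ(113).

3

φ(113) = 113 − 1 = 112 = 2^4 · 7.
Test candidates g = 2, 3, … against the prime factors q ∈ {2, 7} of φ(113): g is a generator iff g^(112/q) ≢ 1 for every such q.
g = 2: 2^56 ≡ 1 — hits 1, so not a primitive root.
g = 3: 3^56 ≡ 112; 3^16 ≡ 49 — none is 1, so 3 is a primitive root.
Hence the least primitive root of 113 is 3.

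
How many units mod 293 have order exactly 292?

144

φ(293) = 293 − 1 = 292 = 2^2 · 73.
Since (Z/293Z)^× is cyclic of order 292, the number of elements of order d is φ(d) when d | 292 and 0 otherwise.
292 = 2^2 · 73 divides 292, and φ(292) = 144.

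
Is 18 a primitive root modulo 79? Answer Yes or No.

No

φ(79) = 79 − 1 = 78 = 2 · 3 · 13.
18 is a primitive root mod 79 iff 18^(φ(79)/q) ≢ 1 for every prime q | φ(79), i.e. q ∈ {2, 3, 13}.
18^39 ≡ 1 (mod 79)  [q = 2: ≡ 1 ✗]
18^26 ≡ 1 (mod 79)  [q = 3: ≡ 1 ✗]
18^6 ≡ 38 (mod 79)  [q = 13: ≢ 1 ✓]
The check at q = 2 fails, so 18 generates a proper subgroup.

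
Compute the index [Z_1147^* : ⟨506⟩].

ord(506) | φ(1147) = φ(31·37) = (31−1)·(37−1) = 30·36 = 1080 = 2^3 · 3^3 · 5.
Divisors of 1080: 1, 2, 3, 4, 5, 6, 8, 9, 10, 12, 15, 18, 20, 24, 27, 30, 36, 40, 45, 54, 60, 72, 90, 108, 120, 135, 180, 216, 270, 360, 540, 1080.
Compute 506^d (mod 1147) for the divisors d until we hit 1:
506^1 ≡ 506
506^2 ≡ 255
506^3 ≡ 566
506^4 ≡ 793
506^5 ≡ 955
506^6 ≡ 343
506^8 ≡ 293
506^9 ≡ 295
506^10 ≡ 160
506^12 ≡ 655
506^15 ≡ 249
506^18 ≡ 1000
506^20 ≡ 366
506^24 ≡ 47
506^27 ≡ 221
506^30 ≡ 63
506^36 ≡ 963
506^40 ≡ 904
506^45 ≡ 776
506^54 ≡ 667
506^60 ≡ 528
506^72 ≡ 593
506^90 ≡ 1
So ord_1147(506) = 90, hence |⟨506⟩| = 90.
Index = |(Z/1147Z)^×| / |⟨506⟩| = 1080 / 90 = 12.

12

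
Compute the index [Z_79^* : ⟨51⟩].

2

By Lagrange's theorem, ord_79(51) divides φ(79) = 79 − 1 = 78 = 2 · 3 · 13.
Divisors of 78: 1, 2, 3, 6, 13, 26, 39, 78.
Compute 51^d (mod 79) for the divisors d until we hit 1:
51^1 ≡ 51
51^2 ≡ 73
51^3 ≡ 10
51^6 ≡ 21
51^13 ≡ 55
51^26 ≡ 23
51^39 ≡ 1
So ord_79(51) = 39, hence |⟨51⟩| = 39.
[(Z/79Z)^× : ⟨51⟩] = 78/39 = 2.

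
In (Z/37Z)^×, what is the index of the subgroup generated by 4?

ord(4) | φ(37) = 37 − 1 = 36 = 2^2 · 3^2.
Divisors of 36: 1, 2, 3, 4, 6, 9, 12, 18, 36.
Check 4^d mod 37 for each divisor in increasing order:
4^1 ≡ 4 (mod 37)
4^2 ≡ 16 (mod 37)
4^3 ≡ 27 (mod 37)
4^4 ≡ 34 (mod 37)
4^6 ≡ 26 (mod 37)
4^9 ≡ 36 (mod 37)
4^12 ≡ 10 (mod 37)
4^18 ≡ 1 (mod 37) ✓
The order of 4 is 18, so the subgroup it generates has 18 elements.
The index is φ(37) / ord(4) = 36 / 18 = 2.

2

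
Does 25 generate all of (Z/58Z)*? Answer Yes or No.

No

φ(58) = φ(2)·φ(29) = 1·28 = 28 = 2^2 · 7.
Test 25^(28/q) mod 58 for each prime factor q of 28:
25^14 ≡ 1 (mod 58)  [q = 2: ≡ 1 ✗]
25^4 ≡ 53 (mod 58)  [q = 7: ≢ 1 ✓]
Since 25^14 ≡ 1, the order of 25 divides 14 < 28, so 25 is not a primitive root.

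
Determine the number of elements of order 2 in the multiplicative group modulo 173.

1

φ(173) = 173 − 1 = 172 = 2^2 · 43.
(Z/173Z)^× is cyclic (|G| = 172); a cyclic group of order m has exactly φ(d) elements of each order d | m, and none otherwise.
2 | 172, and φ(2) = 2 − 1 = 1.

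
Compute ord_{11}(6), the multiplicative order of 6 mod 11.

ord(6) | φ(11) = 11 − 1 = 10 = 2 · 5.
Divisors of 10: 1, 2, 5, 10.
Check 6^d mod 11 for each divisor in increasing order:
6^1 ≡ 6 (mod 11)
6^2 ≡ 3 (mod 11)
6^5 ≡ 10 (mod 11)
6^10 ≡ 1 (mod 11) ✓
So ord_11(6) = 10.

10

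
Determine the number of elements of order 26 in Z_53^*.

φ(53) = 53 − 1 = 52 = 2^2 · 13.
(Z/53Z)^× is cyclic (|G| = 52); a cyclic group of order m has exactly φ(d) elements of each order d | m, and none otherwise.
26 = 2 · 13 divides 52, and φ(26) = 12.

12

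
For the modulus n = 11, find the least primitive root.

2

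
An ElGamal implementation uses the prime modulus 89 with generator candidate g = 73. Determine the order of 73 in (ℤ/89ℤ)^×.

22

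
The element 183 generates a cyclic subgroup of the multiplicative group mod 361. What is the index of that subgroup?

3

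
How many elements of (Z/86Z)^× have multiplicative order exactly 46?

φ(86) = φ(2)·φ(43) = 1·42 = 42 = 2 · 3 · 7.
Since (Z/86Z)^× is cyclic of order 42, the number of elements of order d is φ(d) when d | 42 and 0 otherwise.
Here 42 is not a multiple of 46, so there are no elements of order 46.

0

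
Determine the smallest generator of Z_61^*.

φ(61) = 61 − 1 = 60 = 2^2 · 3 · 5.
Test candidates g = 2, 3, … against the prime factors q ∈ {2, 3, 5} of φ(61): g is a generator iff g^(60/q) ≢ 1 for every such q.
g = 2: 2^30 ≡ 60; 2^20 ≡ 47; 2^12 ≡ 9 — none is 1, so 2 is a primitive root.
The smallest primitive root modulo 61 is 2.

2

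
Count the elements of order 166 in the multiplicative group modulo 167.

φ(167) = 167 − 1 = 166 = 2 · 83.
In a cyclic group of order 166, there are φ(d) elements of order d for each divisor d of 166, and zero for non-divisors.
166 = 2 · 83 divides 166, and φ(166) = 82.

82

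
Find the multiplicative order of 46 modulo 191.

95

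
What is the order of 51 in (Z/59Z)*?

29

ord(51) | φ(59) = 59 − 1 = 58 = 2 · 29.
Divisors of 58: 1, 2, 29, 58.
Test each divisor d:
51^1 ≡ 51
51^2 ≡ 5
51^29 ≡ 1
Hence ord(51) = 29.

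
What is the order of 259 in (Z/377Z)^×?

Since 259 ∈ (Z/377Z)^×, its order divides φ(377) = φ(13·29) = (13−1)·(29−1) = 12·28 = 336 = 2^4 · 3 · 7.
Divisors of 336: 1, 2, 3, 4, 6, 7, 8, 12, 14, 16, 21, 24, 28, 42, 48, 56, 84, 112, 168, 336.
Check 259^d mod 377 for each divisor in increasing order:
259^1 ≡ 259 (mod 377)
259^2 ≡ 352 (mod 377)
259^3 ≡ 311 (mod 377)
259^4 ≡ 248 (mod 377)
259^6 ≡ 209 (mod 377)
259^7 ≡ 220 (mod 377)
259^8 ≡ 53 (mod 377)
259^12 ≡ 326 (mod 377)
259^14 ≡ 144 (mod 377)
259^16 ≡ 170 (mod 377)
259^21 ≡ 12 (mod 377)
259^24 ≡ 339 (mod 377)
259^28 ≡ 1 (mod 377) ✓
The smallest such exponent is 28, so the order of 259 is 28.

28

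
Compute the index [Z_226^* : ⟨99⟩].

4

Since 99 ∈ (Z/226Z)^×, its order divides φ(226) = φ(2)·φ(113) = 1·112 = 112 = 2^4 · 7.
Divisors of 112: 1, 2, 4, 7, 8, 14, 16, 28, 56, 112.
Test each divisor d:
99^1 ≡ 99 (mod 226)
99^2 ≡ 83 (mod 226)
99^4 ≡ 109 (mod 226)
99^7 ≡ 15 (mod 226)
99^8 ≡ 129 (mod 226)
99^14 ≡ 225 (mod 226)
99^16 ≡ 143 (mod 226)
99^28 ≡ 1 (mod 226) ✓
Thus |⟨99⟩| = ord(99) = 28.
Index = |(Z/226Z)^×| / |⟨99⟩| = 112 / 28 = 4.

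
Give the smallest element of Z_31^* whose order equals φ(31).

3

φ(31) = 31 − 1 = 30 = 2 · 3 · 5.
g is a primitive root iff g^(30/q) ≢ 1 (mod 31) for each prime q ∈ {2, 3, 5}.
g = 2: 2^15 ≡ 1 — hits 1, so not a primitive root.
g = 3: 3^15 ≡ 30; 3^10 ≡ 25; 3^6 ≡ 16 — none is 1, so 3 is a primitive root.
The smallest primitive root modulo 31 is 3.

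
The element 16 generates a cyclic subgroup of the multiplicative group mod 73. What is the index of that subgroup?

8

The order of 16 must divide φ(73) = 73 − 1 = 72 = 2^3 · 3^2.
Divisors of 72: 1, 2, 3, 4, 6, 8, 9, 12, 18, 24, 36, 72.
Test each divisor d:
16^1 ≡ 16 (mod 73)
16^2 ≡ 37 (mod 73)
16^3 ≡ 8 (mod 73)
16^4 ≡ 55 (mod 73)
16^6 ≡ 64 (mod 73)
16^8 ≡ 32 (mod 73)
16^9 ≡ 1 (mod 73) ✓
The order of 16 is 9, so the subgroup it generates has 9 elements.
The index is φ(73) / ord(16) = 72 / 9 = 8.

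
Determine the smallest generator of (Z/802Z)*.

φ(802) = φ(2)·φ(401) = 1·400 = 400 = 2^4 · 5^2.
g is a primitive root iff g^(400/q) ≢ 1 (mod 802) for each prime q ∈ {2, 5}.
g = 2: gcd(2, 802) = 2 > 1, not a unit — skip.
g = 3: 3^200 ≡ 801; 3^80 ≡ 473 — none is 1, so 3 is a primitive root.
Hence the least primitive root of 802 is 3.

3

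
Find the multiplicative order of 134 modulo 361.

ord(134) | φ(361) = φ(19^2) = 19·(19−1) = 342 = 2 · 3^2 · 19.
Divisors of 342: 1, 2, 3, 6, 9, 18, 19, 38, 57, 114, 171, 342.
Compute 134^d (mod 361) for the divisors d until we hit 1:
134^1 ≡ 134
134^2 ≡ 267
134^3 ≡ 39
134^6 ≡ 77
134^9 ≡ 115
134^18 ≡ 229
134^19 ≡ 1
The smallest such exponent is 19, so the order of 134 is 19.

19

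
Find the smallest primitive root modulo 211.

2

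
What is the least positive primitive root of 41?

φ(41) = 41 − 1 = 40 = 2^3 · 5.
Test candidates g = 2, 3, … against the prime factors q ∈ {2, 5} of φ(41): g is a generator iff g^(40/q) ≢ 1 for every such q.
g = 2: 2^20 ≡ 1 — hits 1, so not a primitive root.
g = 3: 3^20 ≡ 40; 3^8 ≡ 1 — hits 1, so not a primitive root.
g = 4: 4^20 ≡ 1 — hits 1, so not a primitive root.
g = 5: 5^20 ≡ 1 — hits 1, so not a primitive root.
g = 6: 6^20 ≡ 40; 6^8 ≡ 10 — none is 1, so 6 is a primitive root.
Hence the least primitive root of 41 is 6.

6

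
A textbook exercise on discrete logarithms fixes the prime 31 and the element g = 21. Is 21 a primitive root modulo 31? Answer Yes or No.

Yes

φ(31) = 31 − 1 = 30 = 2 · 3 · 5.
It suffices to check that the order of 21 is not a proper divisor of 30: compute 21^(30/q) for q ∈ {2, 3, 5}.
21^15 ≡ 30 (mod 31)  [q = 2: ≢ 1 ✓]
21^10 ≡ 5 (mod 31)  [q = 3: ≢ 1 ✓]
21^6 ≡ 2 (mod 31)  [q = 5: ≢ 1 ✓]
Every test exponent gives a nontrivial residue, hence 21 generates the full group.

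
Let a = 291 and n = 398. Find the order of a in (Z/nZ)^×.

3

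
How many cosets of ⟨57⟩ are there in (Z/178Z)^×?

4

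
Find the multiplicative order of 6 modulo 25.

ord(6) | φ(25) = φ(5^2) = 5·(5−1) = 20 = 2^2 · 5.
Divisors of 20: 1, 2, 4, 5, 10, 20.
Evaluate successive powers at the divisors of 20:
6^1 ≡ 6 (mod 25)
6^2 ≡ 11 (mod 25)
6^4 ≡ 21 (mod 25)
6^5 ≡ 1 (mod 25) ✓
The smallest such exponent is 5, so the order of 6 is 5.

5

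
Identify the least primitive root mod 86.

3

φ(86) = φ(2)·φ(43) = 1·42 = 42 = 2 · 3 · 7.
g is a primitive root iff g^(42/q) ≢ 1 (mod 86) for each prime q ∈ {2, 3, 7}.
g = 2: gcd(2, 86) = 2 > 1, not a unit — skip.
g = 3: 3^21 ≡ 85; 3^14 ≡ 79; 3^6 ≡ 41 — none is 1, so 3 is a primitive root.
So 3 is the smallest generator of (Z/86Z)^×.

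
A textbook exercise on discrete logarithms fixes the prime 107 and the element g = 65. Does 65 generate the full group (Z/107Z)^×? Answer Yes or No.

φ(107) = 107 − 1 = 106 = 2 · 53.
Test 65^(106/q) mod 107 for each prime factor q of 106:
65^53 ≡ 106 (mod 107)  [q = 2: ≢ 1 ✓]
65^2 ≡ 52 (mod 107)  [q = 53: ≢ 1 ✓]
None equal 1, so ord_107(65) = 106: 65 is a primitive root.

Yes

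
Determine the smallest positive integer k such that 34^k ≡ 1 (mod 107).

53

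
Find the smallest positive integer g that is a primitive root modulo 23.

5

φ(23) = 23 − 1 = 22 = 2 · 11.
Test candidates g = 2, 3, … against the prime factors q ∈ {2, 11} of φ(23): g is a generator iff g^(22/q) ≢ 1 for every such q.
g = 2: 2^11 ≡ 1 — hits 1, so not a primitive root.
g = 3: 3^11 ≡ 1 — hits 1, so not a primitive root.
g = 4: 4^11 ≡ 1 — hits 1, so not a primitive root.
g = 5: 5^11 ≡ 22; 5^2 ≡ 2 — none is 1, so 5 is a primitive root.
So 5 is the smallest generator of (Z/23Z)^×.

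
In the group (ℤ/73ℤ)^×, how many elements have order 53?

0

φ(73) = 73 − 1 = 72 = 2^3 · 3^2.
In a cyclic group of order 72, there are φ(d) elements of order d for each divisor d of 72, and zero for non-divisors.
Here 72 is not a multiple of 53, so there are no elements of order 53.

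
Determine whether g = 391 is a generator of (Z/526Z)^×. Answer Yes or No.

φ(526) = φ(2)·φ(263) = 1·262 = 262 = 2 · 131.
Test 391^(262/q) mod 526 for each prime factor q of 262:
391^131 ≡ 1 (mod 526)  [q = 2: ≡ 1 ✗]
391^2 ≡ 341 (mod 526)  [q = 131: ≢ 1 ✓]
391^131 ≡ 1 shows ord(391) | 131, strictly less than φ(526); not a primitive root.

No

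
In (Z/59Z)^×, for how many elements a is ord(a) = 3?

0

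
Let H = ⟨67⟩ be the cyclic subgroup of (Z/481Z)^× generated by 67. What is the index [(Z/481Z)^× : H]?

12

The order of 67 must divide φ(481) = φ(13·37) = (13−1)·(37−1) = 12·36 = 432 = 2^4 · 3^3.
Divisors of 432: 1, 2, 3, 4, 6, 8, 9, 12, 16, 18, 24, 27, 36, 48, 54, 72, 108, 144, 216, 432.
Test each divisor d:
67^1 ≡ 67 (mod 481)
67^2 ≡ 160 (mod 481)
67^3 ≡ 138 (mod 481)
67^4 ≡ 107 (mod 481)
67^6 ≡ 285 (mod 481)
67^8 ≡ 386 (mod 481)
67^9 ≡ 369 (mod 481)
67^12 ≡ 417 (mod 481)
67^16 ≡ 367 (mod 481)
67^18 ≡ 38 (mod 481)
67^24 ≡ 248 (mod 481)
67^27 ≡ 73 (mod 481)
67^36 ≡ 1 (mod 481) ✓
So ord_481(67) = 36, hence |⟨67⟩| = 36.
The index is φ(481) / ord(67) = 432 / 36 = 12.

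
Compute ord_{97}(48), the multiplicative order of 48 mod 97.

48

By Lagrange's theorem, ord_97(48) divides φ(97) = 97 − 1 = 96 = 2^5 · 3.
Divisors of 96: 1, 2, 3, 4, 6, 8, 12, 16, 24, 32, 48, 96.
Check 48^d mod 97 for each divisor in increasing order:
48^1 ≡ 48 (mod 97)
48^2 ≡ 73 (mod 97)
48^3 ≡ 12 (mod 97)
48^4 ≡ 91 (mod 97)
48^6 ≡ 47 (mod 97)
48^8 ≡ 36 (mod 97)
48^12 ≡ 75 (mod 97)
48^16 ≡ 35 (mod 97)
48^24 ≡ 96 (mod 97)
48^32 ≡ 61 (mod 97)
48^48 ≡ 1 (mod 97) ✓
Therefore the multiplicative order of 48 modulo 97 is 48.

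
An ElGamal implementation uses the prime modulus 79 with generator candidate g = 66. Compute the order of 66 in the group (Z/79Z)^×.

78

By Lagrange's theorem, ord_79(66) divides φ(79) = 79 − 1 = 78 = 2 · 3 · 13.
Divisors of 78: 1, 2, 3, 6, 13, 26, 39, 78.
Test each divisor d:
66^1 ≡ 66
66^2 ≡ 11
66^3 ≡ 15
66^6 ≡ 67
66^13 ≡ 24
66^26 ≡ 23
66^39 ≡ 78
66^78 ≡ 1
Therefore the multiplicative order of 66 modulo 79 is 78.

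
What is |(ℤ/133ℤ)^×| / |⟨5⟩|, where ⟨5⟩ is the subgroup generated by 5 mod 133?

6

By Lagrange's theorem, ord_133(5) divides φ(133) = φ(7·19) = (7−1)·(19−1) = 6·18 = 108 = 2^2 · 3^3.
Divisors of 108: 1, 2, 3, 4, 6, 9, 12, 18, 27, 36, 54, 108.
Evaluate successive powers at the divisors of 108:
5^1 ≡ 5
5^2 ≡ 25
5^3 ≡ 125
5^4 ≡ 93
5^6 ≡ 64
5^9 ≡ 20
5^12 ≡ 106
5^18 ≡ 1
Thus |⟨5⟩| = ord(5) = 18.
Index = |(Z/133Z)^×| / |⟨5⟩| = 108 / 18 = 6.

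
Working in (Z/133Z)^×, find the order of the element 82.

18

ord(82) | φ(133) = φ(7·19) = (7−1)·(19−1) = 6·18 = 108 = 2^2 · 3^3.
Divisors of 108: 1, 2, 3, 4, 6, 9, 12, 18, 27, 36, 54, 108.
Compute 82^d (mod 133) for the divisors d until we hit 1:
82^1 ≡ 82 (mod 133)
82^2 ≡ 74 (mod 133)
82^3 ≡ 83 (mod 133)
82^4 ≡ 23 (mod 133)
82^6 ≡ 106 (mod 133)
82^9 ≡ 20 (mod 133)
82^12 ≡ 64 (mod 133)
82^18 ≡ 1 (mod 133) ✓
The smallest such exponent is 18, so the order of 82 is 18.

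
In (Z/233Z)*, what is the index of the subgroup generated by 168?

1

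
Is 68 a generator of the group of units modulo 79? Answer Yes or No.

φ(79) = 79 − 1 = 78 = 2 · 3 · 13.
An element g generates (Z/79Z)^× iff g^(78/q) ≢ 1 (mod 79) for each prime q ∈ {2, 3, 13}.
68^39 ≡ 78 (mod 79)  [q = 2: ≢ 1 ✓]
68^26 ≡ 55 (mod 79)  [q = 3: ≢ 1 ✓]
68^6 ≡ 65 (mod 79)  [q = 13: ≢ 1 ✓]
All checks pass, so 68 has order 78 and is a primitive root modulo 79.

Yes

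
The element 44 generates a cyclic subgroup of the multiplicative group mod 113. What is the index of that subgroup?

Since 44 ∈ (Z/113Z)^×, its order divides φ(113) = 113 − 1 = 112 = 2^4 · 7.
Divisors of 112: 1, 2, 4, 7, 8, 14, 16, 28, 56, 112.
Check 44^d mod 113 for each divisor in increasing order:
44^1 ≡ 44
44^2 ≡ 15
44^4 ≡ 112
44^7 ≡ 18
44^8 ≡ 1
Thus |⟨44⟩| = ord(44) = 8.
The index is φ(113) / ord(44) = 112 / 8 = 14.

14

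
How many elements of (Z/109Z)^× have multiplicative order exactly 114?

0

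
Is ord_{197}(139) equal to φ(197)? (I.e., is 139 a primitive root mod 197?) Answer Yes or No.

φ(197) = 197 − 1 = 196 = 2^2 · 7^2.
It suffices to check that the order of 139 is not a proper divisor of 196: compute 139^(196/q) for q ∈ {2, 7}.
139^98 ≡ 196 (mod 197)  [q = 2: ≢ 1 ✓]
139^28 ≡ 178 (mod 197)  [q = 7: ≢ 1 ✓]
None equal 1, so ord_197(139) = 196: 139 is a primitive root.

Yes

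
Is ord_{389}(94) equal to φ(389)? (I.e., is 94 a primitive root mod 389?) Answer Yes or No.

φ(389) = 389 − 1 = 388 = 2^2 · 97.
It suffices to check that the order of 94 is not a proper divisor of 388: compute 94^(388/q) for q ∈ {2, 97}.
94^194 ≡ 1 (mod 389)  [q = 2: ≡ 1 ✗]
94^4 ≡ 262 (mod 389)  [q = 97: ≢ 1 ✓]
The check at q = 2 fails, so 94 generates a proper subgroup.

No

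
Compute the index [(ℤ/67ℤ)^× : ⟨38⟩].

11

Since 38 ∈ (Z/67Z)^×, its order divides φ(67) = 67 − 1 = 66 = 2 · 3 · 11.
Divisors of 66: 1, 2, 3, 6, 11, 22, 33, 66.
Test each divisor d:
38^1 ≡ 38 (mod 67)
38^2 ≡ 37 (mod 67)
38^3 ≡ 66 (mod 67)
38^6 ≡ 1 (mod 67) ✓
Thus |⟨38⟩| = ord(38) = 6.
Index = |(Z/67Z)^×| / |⟨38⟩| = 66 / 6 = 11.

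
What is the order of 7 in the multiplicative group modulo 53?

26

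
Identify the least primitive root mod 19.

2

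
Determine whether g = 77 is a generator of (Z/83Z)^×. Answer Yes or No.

No

φ(83) = 83 − 1 = 82 = 2 · 41.
Test 77^(82/q) mod 83 for each prime factor q of 82:
77^41 ≡ 1 (mod 83)  [q = 2: ≡ 1 ✗]
77^2 ≡ 36 (mod 83)  [q = 41: ≢ 1 ✓]
77^41 ≡ 1 shows ord(77) | 41, strictly less than φ(83); not a primitive root.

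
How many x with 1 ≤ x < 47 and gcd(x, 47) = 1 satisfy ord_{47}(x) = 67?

φ(47) = 47 − 1 = 46 = 2 · 23.
(Z/47Z)^× is cyclic (|G| = 46); a cyclic group of order m has exactly φ(d) elements of each order d | m, and none otherwise.
67 does not divide 46, so no element of (Z/47Z)^× has order 67.

0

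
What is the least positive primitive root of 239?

φ(239) = 239 − 1 = 238 = 2 · 7 · 17.
Test candidates g = 2, 3, … against the prime factors q ∈ {2, 7, 17} of φ(239): g is a generator iff g^(238/q) ≢ 1 for every such q.
g = 2: 2^119 ≡ 1 — hits 1, so not a primitive root.
g = 3: 3^119 ≡ 1 — hits 1, so not a primitive root.
g = 4: 4^119 ≡ 1 — hits 1, so not a primitive root.
g = 5: 5^119 ≡ 1 — hits 1, so not a primitive root.
g = 6: 6^119 ≡ 1 — hits 1, so not a primitive root.
g = 7: 7^119 ≡ 238; 7^34 ≡ 24; 7^14 ≡ 211 — none is 1, so 7 is a primitive root.
Hence the least primitive root of 239 is 7.

7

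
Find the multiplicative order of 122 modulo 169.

Since 122 ∈ (Z/169Z)^×, its order divides φ(169) = φ(13^2) = 13·(13−1) = 156 = 2^2 · 3 · 13.
Divisors of 156: 1, 2, 3, 4, 6, 12, 13, 26, 39, 52, 78, 156.
Check 122^d mod 169 for each divisor in increasing order:
122^1 ≡ 122 (mod 169)
122^2 ≡ 12 (mod 169)
122^3 ≡ 112 (mod 169)
122^4 ≡ 144 (mod 169)
122^6 ≡ 38 (mod 169)
122^12 ≡ 92 (mod 169)
122^13 ≡ 70 (mod 169)
122^26 ≡ 168 (mod 169)
122^39 ≡ 99 (mod 169)
122^52 ≡ 1 (mod 169) ✓
The smallest such exponent is 52, so the order of 122 is 52.

52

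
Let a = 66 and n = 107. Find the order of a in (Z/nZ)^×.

Since 66 ∈ (Z/107Z)^×, its order divides φ(107) = 107 − 1 = 106 = 2 · 53.
Divisors of 106: 1, 2, 53, 106.
Compute 66^d (mod 107) for the divisors d until we hit 1:
66^1 ≡ 66
66^2 ≡ 76
66^53 ≡ 106
66^106 ≡ 1
So ord_107(66) = 106.

106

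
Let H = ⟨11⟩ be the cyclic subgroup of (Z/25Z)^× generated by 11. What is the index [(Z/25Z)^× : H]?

Since 11 ∈ (Z/25Z)^×, its order divides φ(25) = φ(5^2) = 5·(5−1) = 20 = 2^2 · 5.
Divisors of 20: 1, 2, 4, 5, 10, 20.
Evaluate successive powers at the divisors of 20:
11^1 ≡ 11 (mod 25)
11^2 ≡ 21 (mod 25)
11^4 ≡ 16 (mod 25)
11^5 ≡ 1 (mod 25) ✓
The order of 11 is 5, so the subgroup it generates has 5 elements.
Index = |(Z/25Z)^×| / |⟨11⟩| = 20 / 5 = 4.

4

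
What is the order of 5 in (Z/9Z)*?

6

The order of 5 must divide φ(9) = φ(3^2) = 3·(3−1) = 6 = 2 · 3.
Divisors of 6: 1, 2, 3, 6.
Check 5^d mod 9 for each divisor in increasing order:
5^1 ≡ 5 (mod 9)
5^2 ≡ 7 (mod 9)
5^3 ≡ 8 (mod 9)
5^6 ≡ 1 (mod 9) ✓
Therefore the multiplicative order of 5 modulo 9 is 6.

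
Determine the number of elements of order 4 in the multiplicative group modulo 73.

φ(73) = 73 − 1 = 72 = 2^3 · 3^2.
(Z/73Z)^× is cyclic (|G| = 72); a cyclic group of order m has exactly φ(d) elements of each order d | m, and none otherwise.
4 = 2^2 divides 72, and φ(4) = 2.

2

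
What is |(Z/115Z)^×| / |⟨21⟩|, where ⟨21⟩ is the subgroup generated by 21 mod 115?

4

Since 21 ∈ (Z/115Z)^×, its order divides φ(115) = φ(5·23) = (5−1)·(23−1) = 4·22 = 88 = 2^3 · 11.
Divisors of 88: 1, 2, 4, 8, 11, 22, 44, 88.
Evaluate successive powers at the divisors of 88:
21^1 ≡ 21 (mod 115)
21^2 ≡ 96 (mod 115)
21^4 ≡ 16 (mod 115)
21^8 ≡ 26 (mod 115)
21^11 ≡ 91 (mod 115)
21^22 ≡ 1 (mod 115) ✓
Thus |⟨21⟩| = ord(21) = 22.
[(Z/115Z)^× : ⟨21⟩] = 88/22 = 4.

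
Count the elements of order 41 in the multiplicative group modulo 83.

φ(83) = 83 − 1 = 82 = 2 · 41.
In a cyclic group of order 82, there are φ(d) elements of order d for each divisor d of 82, and zero for non-divisors.
41 | 82, and φ(41) = 41 − 1 = 40.

40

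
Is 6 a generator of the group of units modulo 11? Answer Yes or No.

φ(11) = 11 − 1 = 10 = 2 · 5.
Test 6^(10/q) mod 11 for each prime factor q of 10:
6^5 ≡ 10 (mod 11)  [q = 2: ≢ 1 ✓]
6^2 ≡ 3 (mod 11)  [q = 5: ≢ 1 ✓]
All checks pass, so 6 has order 10 and is a primitive root modulo 11.

Yes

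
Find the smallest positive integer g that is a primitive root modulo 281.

3

φ(281) = 281 − 1 = 280 = 2^3 · 5 · 7.
g is a primitive root iff g^(280/q) ≢ 1 (mod 281) for each prime q ∈ {2, 5, 7}.
g = 2: 2^140 ≡ 1 — hits 1, so not a primitive root.
g = 3: 3^140 ≡ 280; 3^56 ≡ 86; 3^40 ≡ 249 — none is 1, so 3 is a primitive root.
Hence the least primitive root of 281 is 3.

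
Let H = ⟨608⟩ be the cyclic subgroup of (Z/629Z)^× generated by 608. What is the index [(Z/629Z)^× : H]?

By Lagrange's theorem, ord_629(608) divides φ(629) = φ(17·37) = (17−1)·(37−1) = 16·36 = 576 = 2^6 · 3^2.
Divisors of 576: 1, 2, 3, 4, 6, 8, 9, 12, 16, 18, 24, 32, 36, 48, 64, 72, 96, 144, 192, 288, 576.
Compute 608^d (mod 629) for the divisors d until we hit 1:
608^1 ≡ 608
608^2 ≡ 441
608^3 ≡ 174
608^4 ≡ 120
608^6 ≡ 84
608^8 ≡ 562
608^9 ≡ 149
608^12 ≡ 137
608^16 ≡ 86
608^18 ≡ 186
608^24 ≡ 528
608^32 ≡ 477
608^36 ≡ 1
So ord_629(608) = 36, hence |⟨608⟩| = 36.
Index = |(Z/629Z)^×| / |⟨608⟩| = 576 / 36 = 16.

16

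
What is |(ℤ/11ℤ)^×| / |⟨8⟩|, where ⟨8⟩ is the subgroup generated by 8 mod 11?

The order of 8 must divide φ(11) = 11 − 1 = 10 = 2 · 5.
Divisors of 10: 1, 2, 5, 10.
Test each divisor d:
8^1 ≡ 8
8^2 ≡ 9
8^5 ≡ 10
8^10 ≡ 1
So ord_11(8) = 10, hence |⟨8⟩| = 10.
[(Z/11Z)^× : ⟨8⟩] = 10/10 = 1.

1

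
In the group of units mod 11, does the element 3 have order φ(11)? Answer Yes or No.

No

φ(11) = 11 − 1 = 10 = 2 · 5.
3 is a primitive root mod 11 iff 3^(φ(11)/q) ≢ 1 for every prime q | φ(11), i.e. q ∈ {2, 5}.
3^5 ≡ 1 (mod 11)  [q = 2: ≡ 1 ✗]
3^2 ≡ 9 (mod 11)  [q = 5: ≢ 1 ✓]
3^5 ≡ 1 shows ord(3) | 5, strictly less than φ(11); not a primitive root.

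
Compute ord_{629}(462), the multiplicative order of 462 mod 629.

144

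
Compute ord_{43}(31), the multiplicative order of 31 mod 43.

21

By Lagrange's theorem, ord_43(31) divides φ(43) = 43 − 1 = 42 = 2 · 3 · 7.
Divisors of 42: 1, 2, 3, 6, 7, 14, 21, 42.
Check 31^d mod 43 for each divisor in increasing order:
31^1 ≡ 31 (mod 43)
31^2 ≡ 15 (mod 43)
31^3 ≡ 35 (mod 43)
31^6 ≡ 21 (mod 43)
31^7 ≡ 6 (mod 43)
31^14 ≡ 36 (mod 43)
31^21 ≡ 1 (mod 43) ✓
Hence ord(31) = 21.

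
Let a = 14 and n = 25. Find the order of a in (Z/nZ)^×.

ord(14) | φ(25) = φ(5^2) = 5·(5−1) = 20 = 2^2 · 5.
Divisors of 20: 1, 2, 4, 5, 10, 20.
Check 14^d mod 25 for each divisor in increasing order:
14^1 ≡ 14
14^2 ≡ 21
14^4 ≡ 16
14^5 ≡ 24
14^10 ≡ 1
Therefore the multiplicative order of 14 modulo 25 is 10.

10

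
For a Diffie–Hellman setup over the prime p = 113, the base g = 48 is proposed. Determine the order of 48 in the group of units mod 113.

16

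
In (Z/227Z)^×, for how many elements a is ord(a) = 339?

φ(227) = 227 − 1 = 226 = 2 · 113.
In a cyclic group of order 226, there are φ(d) elements of order d for each divisor d of 226, and zero for non-divisors.
339 does not divide 226, so no element of (Z/227Z)^× has order 339.

0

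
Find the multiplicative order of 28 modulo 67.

66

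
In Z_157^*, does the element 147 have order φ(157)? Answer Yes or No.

φ(157) = 157 − 1 = 156 = 2^2 · 3 · 13.
It suffices to check that the order of 147 is not a proper divisor of 156: compute 147^(156/q) for q ∈ {2, 3, 13}.
147^78 ≡ 1 (mod 157)  [q = 2: ≡ 1 ✗]
147^52 ≡ 12 (mod 157)  [q = 3: ≢ 1 ✓]
147^12 ≡ 93 (mod 157)  [q = 13: ≢ 1 ✓]
147^78 ≡ 1 shows ord(147) | 78, strictly less than φ(157); not a primitive root.

No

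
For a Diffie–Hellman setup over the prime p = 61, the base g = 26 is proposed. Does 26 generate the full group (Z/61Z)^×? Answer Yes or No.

Yes

φ(61) = 61 − 1 = 60 = 2^2 · 3 · 5.
26 is a primitive root mod 61 iff 26^(φ(61)/q) ≢ 1 for every prime q | φ(61), i.e. q ∈ {2, 3, 5}.
26^30 ≡ 60 (mod 61)  [q = 2: ≢ 1 ✓]
26^20 ≡ 13 (mod 61)  [q = 3: ≢ 1 ✓]
26^12 ≡ 9 (mod 61)  [q = 5: ≢ 1 ✓]
All checks pass, so 26 has order 60 and is a primitive root modulo 61.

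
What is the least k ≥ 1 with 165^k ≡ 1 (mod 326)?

162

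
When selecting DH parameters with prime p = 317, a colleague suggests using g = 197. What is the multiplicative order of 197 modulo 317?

316

By Lagrange's theorem, ord_317(197) divides φ(317) = 317 − 1 = 316 = 2^2 · 79.
Divisors of 316: 1, 2, 4, 79, 158, 316.
Compute 197^d (mod 317) for the divisors d until we hit 1:
197^1 ≡ 197 (mod 317)
197^2 ≡ 135 (mod 317)
197^4 ≡ 156 (mod 317)
197^79 ≡ 203 (mod 317)
197^158 ≡ 316 (mod 317)
197^316 ≡ 1 (mod 317) ✓
Hence ord(197) = 316.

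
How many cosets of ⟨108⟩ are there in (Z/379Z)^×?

Since 108 ∈ (Z/379Z)^×, its order divides φ(379) = 379 − 1 = 378 = 2 · 3^3 · 7.
Divisors of 378: 1, 2, 3, 6, 7, 9, 14, 18, 21, 27, 42, 54, 63, 126, 189, 378.
Check 108^d mod 379 for each divisor in increasing order:
108^1 ≡ 108 (mod 379)
108^2 ≡ 294 (mod 379)
108^3 ≡ 295 (mod 379)
108^6 ≡ 234 (mod 379)
108^7 ≡ 258 (mod 379)
108^9 ≡ 52 (mod 379)
108^14 ≡ 239 (mod 379)
108^18 ≡ 51 (mod 379)
108^21 ≡ 264 (mod 379)
108^27 ≡ 378 (mod 379)
108^42 ≡ 339 (mod 379)
108^54 ≡ 1 (mod 379) ✓
Thus |⟨108⟩| = ord(108) = 54.
Index = |(Z/379Z)^×| / |⟨108⟩| = 378 / 54 = 7.

7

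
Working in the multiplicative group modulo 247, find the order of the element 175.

36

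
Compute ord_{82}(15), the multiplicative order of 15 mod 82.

ord(15) | φ(82) = φ(2)·φ(41) = 1·40 = 40 = 2^3 · 5.
Divisors of 40: 1, 2, 4, 5, 8, 10, 20, 40.
Evaluate successive powers at the divisors of 40:
15^1 ≡ 15 (mod 82)
15^2 ≡ 61 (mod 82)
15^4 ≡ 31 (mod 82)
15^5 ≡ 55 (mod 82)
15^8 ≡ 59 (mod 82)
15^10 ≡ 73 (mod 82)
15^20 ≡ 81 (mod 82)
15^40 ≡ 1 (mod 82) ✓
The smallest such exponent is 40, so the order of 15 is 40.

40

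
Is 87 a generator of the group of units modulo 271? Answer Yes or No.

φ(271) = 271 − 1 = 270 = 2 · 3^3 · 5.
It suffices to check that the order of 87 is not a proper divisor of 270: compute 87^(270/q) for q ∈ {2, 3, 5}.
87^135 ≡ 1 (mod 271)  [q = 2: ≡ 1 ✗]
87^90 ≡ 1 (mod 271)  [q = 3: ≡ 1 ✗]
87^54 ≡ 100 (mod 271)  [q = 5: ≢ 1 ✓]
Since 87^135 ≡ 1, the order of 87 divides 135 < 270, so 87 is not a primitive root.

No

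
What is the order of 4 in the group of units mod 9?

The order of 4 must divide φ(9) = φ(3^2) = 3·(3−1) = 6 = 2 · 3.
Divisors of 6: 1, 2, 3, 6.
Test each divisor d:
4^1 ≡ 4
4^2 ≡ 7
4^3 ≡ 1
Therefore the multiplicative order of 4 modulo 9 is 3.

3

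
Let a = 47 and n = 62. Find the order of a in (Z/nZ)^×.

By Lagrange's theorem, ord_62(47) divides φ(62) = φ(2)·φ(31) = 1·30 = 30 = 2 · 3 · 5.
Divisors of 30: 1, 2, 3, 5, 6, 10, 15, 30.
Check 47^d mod 62 for each divisor in increasing order:
47^1 ≡ 47 (mod 62)
47^2 ≡ 39 (mod 62)
47^3 ≡ 35 (mod 62)
47^5 ≡ 1 (mod 62) ✓
So ord_62(47) = 5.

5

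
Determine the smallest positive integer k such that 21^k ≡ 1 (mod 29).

28

Since 21 ∈ (Z/29Z)^×, its order divides φ(29) = 29 − 1 = 28 = 2^2 · 7.
Divisors of 28: 1, 2, 4, 7, 14, 28.
Check 21^d mod 29 for each divisor in increasing order:
21^1 ≡ 21 (mod 29)
21^2 ≡ 6 (mod 29)
21^4 ≡ 7 (mod 29)
21^7 ≡ 12 (mod 29)
21^14 ≡ 28 (mod 29)
21^28 ≡ 1 (mod 29) ✓
Therefore the multiplicative order of 21 modulo 29 is 28.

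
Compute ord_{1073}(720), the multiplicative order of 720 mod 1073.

252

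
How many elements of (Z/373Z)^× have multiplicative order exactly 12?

φ(373) = 373 − 1 = 372 = 2^2 · 3 · 31.
Since (Z/373Z)^× is cyclic of order 372, the number of elements of order d is φ(d) when d | 372 and 0 otherwise.
12 = 2^2 · 3 divides 372, and φ(12) = 4.

4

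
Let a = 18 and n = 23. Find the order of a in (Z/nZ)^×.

11

By Lagrange's theorem, ord_23(18) divides φ(23) = 23 − 1 = 22 = 2 · 11.
Divisors of 22: 1, 2, 11, 22.
Test each divisor d:
18^1 ≡ 18 (mod 23)
18^2 ≡ 2 (mod 23)
18^11 ≡ 1 (mod 23) ✓
The smallest such exponent is 11, so the order of 18 is 11.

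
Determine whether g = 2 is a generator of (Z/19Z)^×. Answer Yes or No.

Yes

φ(19) = 19 − 1 = 18 = 2 · 3^2.
It suffices to check that the order of 2 is not a proper divisor of 18: compute 2^(18/q) for q ∈ {2, 3}.
2^9 ≡ 18 (mod 19)  [q = 2: ≢ 1 ✓]
2^6 ≡ 7 (mod 19)  [q = 3: ≢ 1 ✓]
Every test exponent gives a nontrivial residue, hence 2 generates the full group.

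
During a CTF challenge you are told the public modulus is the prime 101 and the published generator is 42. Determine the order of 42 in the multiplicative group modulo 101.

100

By Lagrange's theorem, ord_101(42) divides φ(101) = 101 − 1 = 100 = 2^2 · 5^2.
Divisors of 100: 1, 2, 4, 5, 10, 20, 25, 50, 100.
Compute 42^d (mod 101) for the divisors d until we hit 1:
42^1 ≡ 42 (mod 101)
42^2 ≡ 47 (mod 101)
42^4 ≡ 88 (mod 101)
42^5 ≡ 60 (mod 101)
42^10 ≡ 65 (mod 101)
42^20 ≡ 84 (mod 101)
42^25 ≡ 91 (mod 101)
42^50 ≡ 100 (mod 101)
42^100 ≡ 1 (mod 101) ✓
So ord_101(42) = 100.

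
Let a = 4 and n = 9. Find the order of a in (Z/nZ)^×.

3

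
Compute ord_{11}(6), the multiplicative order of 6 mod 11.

By Lagrange's theorem, ord_11(6) divides φ(11) = 11 − 1 = 10 = 2 · 5.
Divisors of 10: 1, 2, 5, 10.
Test each divisor d:
6^1 ≡ 6
6^2 ≡ 3
6^5 ≡ 10
6^10 ≡ 1
So ord_11(6) = 10.

10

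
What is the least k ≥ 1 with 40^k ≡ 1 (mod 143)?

10

ord(40) | φ(143) = φ(11·13) = (11−1)·(13−1) = 10·12 = 120 = 2^3 · 3 · 5.
Divisors of 120: 1, 2, 3, 4, 5, 6, 8, 10, 12, 15, 20, 24, 30, 40, 60, 120.
Test each divisor d:
40^1 ≡ 40 (mod 143)
40^2 ≡ 27 (mod 143)
40^3 ≡ 79 (mod 143)
40^4 ≡ 14 (mod 143)
40^5 ≡ 131 (mod 143)
40^6 ≡ 92 (mod 143)
40^8 ≡ 53 (mod 143)
40^10 ≡ 1 (mod 143) ✓
So ord_143(40) = 10.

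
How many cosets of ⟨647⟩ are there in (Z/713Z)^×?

6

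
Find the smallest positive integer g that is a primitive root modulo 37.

2

φ(37) = 37 − 1 = 36 = 2^2 · 3^2.
Test candidates g = 2, 3, … against the prime factors q ∈ {2, 3} of φ(37): g is a generator iff g^(36/q) ≢ 1 for every such q.
g = 2: 2^18 ≡ 36; 2^12 ≡ 26 — none is 1, so 2 is a primitive root.
Hence the least primitive root of 37 is 2.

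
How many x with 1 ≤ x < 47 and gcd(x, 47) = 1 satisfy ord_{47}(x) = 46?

φ(47) = 47 − 1 = 46 = 2 · 23.
Since (Z/47Z)^× is cyclic of order 46, the number of elements of order d is φ(d) when d | 46 and 0 otherwise.
46 = 2 · 23 divides 46, and φ(46) = 22.

22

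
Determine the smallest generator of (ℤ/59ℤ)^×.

2

φ(59) = 59 − 1 = 58 = 2 · 29.
g is a primitive root iff g^(58/q) ≢ 1 (mod 59) for each prime q ∈ {2, 29}.
g = 2: 2^29 ≡ 58; 2^2 ≡ 4 — none is 1, so 2 is a primitive root.
The smallest primitive root modulo 59 is 2.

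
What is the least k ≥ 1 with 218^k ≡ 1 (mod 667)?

The order of 218 must divide φ(667) = φ(23·29) = (23−1)·(29−1) = 22·28 = 616 = 2^3 · 7 · 11.
Divisors of 616: 1, 2, 4, 7, 8, 11, 14, 22, 28, 44, 56, 77, 88, 154, 308, 616.
Evaluate successive powers at the divisors of 616:
218^1 ≡ 218
218^2 ≡ 167
218^4 ≡ 542
218^7 ≡ 191
218^8 ≡ 284
218^11 ≡ 137
218^14 ≡ 463
218^22 ≡ 93
218^28 ≡ 262
218^44 ≡ 645
218^56 ≡ 610
218^77 ≡ 505
218^88 ≡ 484
218^154 ≡ 231
218^308 ≡ 1
So ord_667(218) = 308.

308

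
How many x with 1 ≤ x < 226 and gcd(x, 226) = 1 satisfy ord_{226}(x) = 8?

4

φ(226) = φ(2)·φ(113) = 1·112 = 112 = 2^4 · 7.
Since (Z/226Z)^× is cyclic of order 112, the number of elements of order d is φ(d) when d | 112 and 0 otherwise.
8 = 2^3 divides 112, and φ(8) = 4.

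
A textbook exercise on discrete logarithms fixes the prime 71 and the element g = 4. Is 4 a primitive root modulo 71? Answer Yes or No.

No

φ(71) = 71 − 1 = 70 = 2 · 5 · 7.
Test 4^(70/q) mod 71 for each prime factor q of 70:
4^35 ≡ 1 (mod 71)  [q = 2: ≡ 1 ✗]
4^14 ≡ 5 (mod 71)  [q = 5: ≢ 1 ✓]
4^10 ≡ 48 (mod 71)  [q = 7: ≢ 1 ✓]
The check at q = 2 fails, so 4 generates a proper subgroup.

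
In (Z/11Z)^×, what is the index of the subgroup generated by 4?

2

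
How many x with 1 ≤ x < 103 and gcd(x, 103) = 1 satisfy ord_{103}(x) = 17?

φ(103) = 103 − 1 = 102 = 2 · 3 · 17.
(Z/103Z)^× is cyclic (|G| = 102); a cyclic group of order m has exactly φ(d) elements of each order d | m, and none otherwise.
17 | 102, and φ(17) = 17 − 1 = 16.

16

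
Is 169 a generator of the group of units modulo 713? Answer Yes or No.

713 = 23 · 31 is a product of two distinct odd primes, so (Z/713Z)^× ≅ (Z/23Z)^× × (Z/31Z)^× is not cyclic.
No primitive root modulo 713 exists; in particular 169 is not one.

No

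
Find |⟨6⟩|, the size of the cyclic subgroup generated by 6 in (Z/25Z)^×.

Since 6 ∈ (Z/25Z)^×, its order divides φ(25) = φ(5^2) = 5·(5−1) = 20 = 2^2 · 5.
Divisors of 20: 1, 2, 4, 5, 10, 20.
Evaluate successive powers at the divisors of 20:
6^1 ≡ 6
6^2 ≡ 11
6^4 ≡ 21
6^5 ≡ 1
The smallest such exponent is 5, so the order of 6 is 5.

5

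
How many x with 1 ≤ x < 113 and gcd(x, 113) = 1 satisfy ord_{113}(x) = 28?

φ(113) = 113 − 1 = 112 = 2^4 · 7.
In a cyclic group of order 112, there are φ(d) elements of order d for each divisor d of 112, and zero for non-divisors.
28 = 2^2 · 7 divides 112, and φ(28) = 12.

12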